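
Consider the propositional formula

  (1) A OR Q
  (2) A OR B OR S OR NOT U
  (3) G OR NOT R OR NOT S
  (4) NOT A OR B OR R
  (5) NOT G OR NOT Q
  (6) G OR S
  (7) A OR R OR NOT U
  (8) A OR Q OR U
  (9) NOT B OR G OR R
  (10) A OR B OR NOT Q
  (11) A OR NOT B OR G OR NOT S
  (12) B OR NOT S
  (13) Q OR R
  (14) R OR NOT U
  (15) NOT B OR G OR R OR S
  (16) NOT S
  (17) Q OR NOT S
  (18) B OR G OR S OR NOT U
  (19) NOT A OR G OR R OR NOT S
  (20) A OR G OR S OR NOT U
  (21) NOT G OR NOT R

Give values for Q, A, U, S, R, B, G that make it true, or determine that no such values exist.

Unsatisfiable — no assignment works.

Case S = True:
  Clause (NOT S) is falsified — contradiction.
Case S = False:
  (G OR S) forces G = True.
  (NOT G OR NOT Q) forces Q = False.
  (A OR Q) forces A = True.
  (Q OR R) forces R = True.
  Clause (NOT G OR NOT R) is falsified — contradiction.
Both cases fail, so the formula is unsatisfiable.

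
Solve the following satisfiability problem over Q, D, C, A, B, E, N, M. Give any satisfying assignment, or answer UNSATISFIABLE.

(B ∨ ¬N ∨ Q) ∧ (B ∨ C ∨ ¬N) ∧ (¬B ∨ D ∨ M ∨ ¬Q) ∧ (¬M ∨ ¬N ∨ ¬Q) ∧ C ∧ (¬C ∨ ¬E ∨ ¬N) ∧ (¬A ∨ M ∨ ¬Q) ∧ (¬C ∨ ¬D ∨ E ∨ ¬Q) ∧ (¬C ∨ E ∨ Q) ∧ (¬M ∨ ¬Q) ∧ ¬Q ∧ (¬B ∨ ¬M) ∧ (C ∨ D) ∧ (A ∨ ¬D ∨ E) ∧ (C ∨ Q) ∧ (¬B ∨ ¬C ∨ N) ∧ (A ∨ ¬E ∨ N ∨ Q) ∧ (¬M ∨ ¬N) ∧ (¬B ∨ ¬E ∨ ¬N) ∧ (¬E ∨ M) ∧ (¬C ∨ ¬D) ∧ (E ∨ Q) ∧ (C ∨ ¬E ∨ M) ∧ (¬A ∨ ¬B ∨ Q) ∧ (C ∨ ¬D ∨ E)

Q = False, D = False, C = True, A = True, B = False, E = True, N = False, M = True

Unit clause (C) forces C = True.
Unit clause (¬Q) forces Q = False.
In (¬C ∨ ¬D) only ¬D is left, so D = False.
In (E ∨ Q) only E is left, so E = True.
In (¬C ∨ ¬E ∨ ¬N) only ¬N is left, so N = False.
In (¬B ∨ ¬C ∨ N) only ¬B is left, so B = False.
In (A ∨ ¬E ∨ N ∨ Q) only A is left, so A = True.
In (¬E ∨ M) only M is left, so M = True.
All clauses satisfied.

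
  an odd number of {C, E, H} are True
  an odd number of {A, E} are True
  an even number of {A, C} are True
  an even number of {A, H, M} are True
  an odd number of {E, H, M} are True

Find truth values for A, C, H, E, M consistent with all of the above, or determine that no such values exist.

A: True, C: True, H: False, E: False, M: True

{C, E, H}: 1 true → odd ✓
{A, E}: 1 true → odd ✓
{A, C}: 2 true → even ✓
{A, H, M}: 2 true → even ✓
{E, H, M}: 1 true → odd ✓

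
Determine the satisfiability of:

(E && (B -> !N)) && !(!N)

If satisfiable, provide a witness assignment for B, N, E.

B: False, N: True, E: True

  E && (B -> !N) = True
    B -> !N = True
      !N = False
  !(!N) = True
    !N = False
Both conjuncts True, so the formula holds.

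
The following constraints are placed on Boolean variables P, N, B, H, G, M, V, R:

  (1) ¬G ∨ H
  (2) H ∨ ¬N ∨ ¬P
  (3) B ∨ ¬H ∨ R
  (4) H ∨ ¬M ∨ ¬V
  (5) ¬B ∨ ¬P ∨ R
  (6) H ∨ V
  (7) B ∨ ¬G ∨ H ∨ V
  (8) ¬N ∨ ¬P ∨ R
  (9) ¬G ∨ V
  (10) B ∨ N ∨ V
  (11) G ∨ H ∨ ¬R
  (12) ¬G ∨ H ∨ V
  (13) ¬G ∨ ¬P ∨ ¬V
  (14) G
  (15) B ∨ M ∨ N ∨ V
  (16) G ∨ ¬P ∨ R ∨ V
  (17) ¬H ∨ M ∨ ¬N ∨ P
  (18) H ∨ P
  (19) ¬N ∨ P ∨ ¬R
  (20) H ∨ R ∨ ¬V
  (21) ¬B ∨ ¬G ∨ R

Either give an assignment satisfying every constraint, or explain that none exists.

Unit clause (G) forces G = True.
In (¬G ∨ H) only H is left, so H = True.
In (¬G ∨ V) only V is left, so V = True.
In (¬G ∨ ¬P ∨ ¬V) only ¬P is left, so P = False.
Set N = False.
Set B = True.
  then (¬B ∨ ¬G ∨ R) forces R = True.
Set M = False.
All clauses satisfied.

P = False; N = False; B = True; H = True; G = True; M = False; V = True; R = True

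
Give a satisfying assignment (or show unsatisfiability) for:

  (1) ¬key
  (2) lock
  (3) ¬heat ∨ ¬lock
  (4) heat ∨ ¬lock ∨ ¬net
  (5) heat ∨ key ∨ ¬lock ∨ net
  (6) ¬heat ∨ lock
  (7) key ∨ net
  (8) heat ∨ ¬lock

The formula is unsatisfiable.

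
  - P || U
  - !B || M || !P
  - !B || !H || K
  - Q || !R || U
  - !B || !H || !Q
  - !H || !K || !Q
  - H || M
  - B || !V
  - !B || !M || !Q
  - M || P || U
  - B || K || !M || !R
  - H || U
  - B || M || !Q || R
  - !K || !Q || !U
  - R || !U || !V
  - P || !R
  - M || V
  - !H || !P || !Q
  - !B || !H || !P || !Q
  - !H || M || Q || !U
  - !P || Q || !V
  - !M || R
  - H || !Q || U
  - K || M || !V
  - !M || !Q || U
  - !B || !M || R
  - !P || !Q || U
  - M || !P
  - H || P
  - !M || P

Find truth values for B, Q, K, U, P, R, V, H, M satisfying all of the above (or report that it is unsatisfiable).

B=F, Q=F, K=T, U=T, P=T, R=T, V=F, H=T, M=T

Set B = False.
  then (B || !V) forces V = False.
  then (M || V) forces M = True.
  then (!M || R) forces R = True.
  then (!M || P) forces P = True.
  then (B || K || !M || !R) forces K = True.
Try Q = True:
  (!H || !K || !Q) forces H = False.
  (H || U) forces U = True.
  clause (!K || !Q || !U) is falsified — backtrack.
So Q = False.
  then (Q || !R || U) forces U = True.
Set H = True.
All clauses satisfied.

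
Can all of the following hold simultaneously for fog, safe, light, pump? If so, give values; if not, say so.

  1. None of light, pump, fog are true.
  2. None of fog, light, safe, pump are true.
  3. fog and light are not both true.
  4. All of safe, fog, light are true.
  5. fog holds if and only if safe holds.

UNSATISFIABLE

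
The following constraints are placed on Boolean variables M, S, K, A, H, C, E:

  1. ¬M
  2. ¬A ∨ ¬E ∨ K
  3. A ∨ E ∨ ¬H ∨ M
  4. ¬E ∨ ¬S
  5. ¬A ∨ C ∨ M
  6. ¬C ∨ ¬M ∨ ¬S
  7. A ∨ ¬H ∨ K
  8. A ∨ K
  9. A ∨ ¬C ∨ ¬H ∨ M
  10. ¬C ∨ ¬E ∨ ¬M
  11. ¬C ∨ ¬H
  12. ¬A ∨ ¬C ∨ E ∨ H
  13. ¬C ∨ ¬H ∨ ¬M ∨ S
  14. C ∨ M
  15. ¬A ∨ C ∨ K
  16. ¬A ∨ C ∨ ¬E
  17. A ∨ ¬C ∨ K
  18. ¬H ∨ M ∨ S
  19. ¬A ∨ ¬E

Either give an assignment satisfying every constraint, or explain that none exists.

Unit clause (¬M) forces M = False.
In (C ∨ M) only C is left, so C = True.
In (¬C ∨ ¬H) only ¬H is left, so H = False.
Set S = True.
  then (¬E ∨ ¬S) forces E = False.
  then (¬A ∨ ¬C ∨ E ∨ H) forces A = False.
  then (A ∨ ¬C ∨ K) forces K = True.
All clauses satisfied.

M=F, S=T, K=T, A=F, H=F, C=T, E=F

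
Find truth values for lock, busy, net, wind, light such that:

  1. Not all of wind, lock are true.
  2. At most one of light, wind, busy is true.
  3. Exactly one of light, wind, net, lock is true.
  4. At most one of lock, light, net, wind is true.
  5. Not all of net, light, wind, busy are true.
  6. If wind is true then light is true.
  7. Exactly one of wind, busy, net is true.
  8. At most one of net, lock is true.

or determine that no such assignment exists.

lock = False, busy = False, net = True, wind = False, light = False

  (1) {wind, lock}: 0/2 true — not all ✓
  (2) {light, wind, busy}: 0 true — at most one ✓
  (3) {light, wind, net, lock}: 1 true — exactly one ✓
  (4) {lock, light, net, wind}: 1 true — at most one ✓
  (5) {net, light, wind, busy}: 1/4 true — not all ✓
  (6) wind=F ⇒ light: vacuous ✓
  (7) {wind, busy, net}: 1 true — exactly one ✓
  (8) {net, lock}: 1 true — at most one ✓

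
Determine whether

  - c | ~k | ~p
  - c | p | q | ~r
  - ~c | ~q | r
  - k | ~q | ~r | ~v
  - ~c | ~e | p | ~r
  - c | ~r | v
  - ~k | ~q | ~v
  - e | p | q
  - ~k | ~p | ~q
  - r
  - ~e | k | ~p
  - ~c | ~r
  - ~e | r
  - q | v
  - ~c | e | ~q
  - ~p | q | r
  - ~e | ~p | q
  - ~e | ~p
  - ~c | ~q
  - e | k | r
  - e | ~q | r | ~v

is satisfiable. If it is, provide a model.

Unit clause (r) forces r = True.
In (~c | ~r) only ~c is left, so c = False.
In (c | ~r | v) only v is left, so v = True.
Try k = True:
  (c | ~k | ~p) forces p = False.
  (c | p | q | ~r) forces q = True.
  clause (~k | ~q | ~v) is falsified — backtrack.
So k = False.
  then (k | ~q | ~r | ~v) forces q = False.
  then (c | p | q | ~r) forces p = True.
  then (~e | k | ~p) forces e = False.
All clauses satisfied.

r: True, c: False, k: False, e: False, p: True, q: False, v: True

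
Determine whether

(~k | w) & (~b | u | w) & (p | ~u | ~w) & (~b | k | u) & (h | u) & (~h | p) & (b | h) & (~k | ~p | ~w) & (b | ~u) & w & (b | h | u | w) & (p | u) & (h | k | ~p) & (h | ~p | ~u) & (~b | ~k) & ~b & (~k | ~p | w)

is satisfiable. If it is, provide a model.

Unit clause (w) forces w = True.
Unit clause (~b) forces b = False.
In (b | h) only h is left, so h = True.
In (b | ~u) only ~u is left, so u = False.
In (p | u) only p is left, so p = True.
In (~k | ~p | ~w) only ~k is left, so k = False.
All clauses satisfied.

w=T, u=F, p=T, b=F, k=F, h=T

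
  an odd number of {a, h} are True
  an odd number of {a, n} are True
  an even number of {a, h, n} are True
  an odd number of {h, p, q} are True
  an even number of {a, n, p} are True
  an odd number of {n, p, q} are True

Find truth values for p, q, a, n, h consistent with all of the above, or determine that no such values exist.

p = True, q = True, a = False, n = True, h = True

{a, h}: 1 true → odd ✓
{a, n}: 1 true → odd ✓
{a, h, n}: 2 true → even ✓
{h, p, q}: 3 true → odd ✓
{a, n, p}: 2 true → even ✓
{n, p, q}: 3 true → odd ✓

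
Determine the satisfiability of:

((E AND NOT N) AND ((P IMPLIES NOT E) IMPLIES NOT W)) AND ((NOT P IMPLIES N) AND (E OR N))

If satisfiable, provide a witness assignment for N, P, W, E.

N: False, P: True, W: True, E: True

  (E AND NOT N) AND ((P IMPLIES NOT E) IMPLIES NOT W) = True
    E AND NOT N = True
      NOT N = True
    (P IMPLIES NOT E) IMPLIES NOT W = True
      P IMPLIES NOT E = False
        NOT E = False
      NOT W = False
  (NOT P IMPLIES N) AND (E OR N) = True
    NOT P IMPLIES N = True
      NOT P = False
    E OR N = True
Both conjuncts True, so the formula holds.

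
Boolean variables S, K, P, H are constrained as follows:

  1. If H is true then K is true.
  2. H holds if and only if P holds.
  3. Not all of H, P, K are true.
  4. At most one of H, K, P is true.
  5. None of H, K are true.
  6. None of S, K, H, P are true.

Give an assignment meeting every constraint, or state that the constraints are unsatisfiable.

S = False, K = False, P = False, H = False

  (1) H=F ⇒ K: vacuous ✓
  (2) H=F, P=F — same ✓
  (3) {H, P, K}: 0/3 true — not all ✓
  (4) {H, K, P}: 0 true — at most one ✓
  (5) {H, K}: 0 true — none ✓
  (6) {S, K, H, P}: 0 true — none ✓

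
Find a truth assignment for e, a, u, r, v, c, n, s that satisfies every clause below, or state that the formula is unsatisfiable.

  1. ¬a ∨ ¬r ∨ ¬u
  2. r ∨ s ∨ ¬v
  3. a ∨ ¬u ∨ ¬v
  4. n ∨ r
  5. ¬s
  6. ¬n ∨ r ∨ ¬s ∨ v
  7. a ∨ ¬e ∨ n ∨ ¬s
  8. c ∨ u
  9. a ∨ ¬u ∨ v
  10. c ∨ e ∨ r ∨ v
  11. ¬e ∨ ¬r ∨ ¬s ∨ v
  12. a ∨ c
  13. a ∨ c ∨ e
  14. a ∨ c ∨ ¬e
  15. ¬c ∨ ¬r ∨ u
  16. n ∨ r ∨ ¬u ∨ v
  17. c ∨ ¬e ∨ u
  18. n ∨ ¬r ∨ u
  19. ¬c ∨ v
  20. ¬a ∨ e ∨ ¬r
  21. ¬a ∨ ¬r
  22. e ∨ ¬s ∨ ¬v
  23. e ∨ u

e=T, a=T, u=T, r=F, v=F, c=F, n=T, s=F

Unit clause (¬s) forces s = False.
Set e = True.
Set a = True.
  then (¬a ∨ ¬r) forces r = False.
  then (r ∨ s ∨ ¬v) forces v = False.
  then (n ∨ r) forces n = True.
  then (¬c ∨ v) forces c = False.
  then (c ∨ u) forces u = True.
All clauses satisfied.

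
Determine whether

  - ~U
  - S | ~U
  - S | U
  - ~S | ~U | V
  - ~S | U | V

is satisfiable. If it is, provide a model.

S = True; V = True; U = False

Unit clause (~U) forces U = False.
In (S | U) only S is left, so S = True.
In (~S | U | V) only V is left, so V = True.
All clauses satisfied.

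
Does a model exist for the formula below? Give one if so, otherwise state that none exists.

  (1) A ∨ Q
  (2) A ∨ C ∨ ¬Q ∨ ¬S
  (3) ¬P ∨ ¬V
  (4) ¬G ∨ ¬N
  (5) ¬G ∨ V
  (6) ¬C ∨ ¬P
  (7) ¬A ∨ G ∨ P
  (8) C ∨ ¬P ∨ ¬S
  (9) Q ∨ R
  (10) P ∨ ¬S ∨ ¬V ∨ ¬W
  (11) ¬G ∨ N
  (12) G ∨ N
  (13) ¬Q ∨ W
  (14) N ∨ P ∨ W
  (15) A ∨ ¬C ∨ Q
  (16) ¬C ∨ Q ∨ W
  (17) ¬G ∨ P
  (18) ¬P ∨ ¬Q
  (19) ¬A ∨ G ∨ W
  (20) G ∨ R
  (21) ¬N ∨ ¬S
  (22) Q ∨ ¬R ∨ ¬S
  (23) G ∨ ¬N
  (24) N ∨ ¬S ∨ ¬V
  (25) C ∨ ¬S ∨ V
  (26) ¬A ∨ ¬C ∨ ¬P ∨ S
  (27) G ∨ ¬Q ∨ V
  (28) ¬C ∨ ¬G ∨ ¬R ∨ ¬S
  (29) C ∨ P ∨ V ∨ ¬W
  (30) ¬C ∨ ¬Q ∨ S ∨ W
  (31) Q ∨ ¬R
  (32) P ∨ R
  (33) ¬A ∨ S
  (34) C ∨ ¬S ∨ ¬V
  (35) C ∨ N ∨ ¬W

Unsatisfiable — no assignment works.

Case N = True:
  (¬G ∨ ¬N) forces G = False.
  Clause (G ∨ ¬N) is falsified — contradiction.
Case N = False:
  (¬G ∨ N) forces G = False.
  Clause (G ∨ N) is falsified — contradiction.
Both cases fail, so the formula is unsatisfiable.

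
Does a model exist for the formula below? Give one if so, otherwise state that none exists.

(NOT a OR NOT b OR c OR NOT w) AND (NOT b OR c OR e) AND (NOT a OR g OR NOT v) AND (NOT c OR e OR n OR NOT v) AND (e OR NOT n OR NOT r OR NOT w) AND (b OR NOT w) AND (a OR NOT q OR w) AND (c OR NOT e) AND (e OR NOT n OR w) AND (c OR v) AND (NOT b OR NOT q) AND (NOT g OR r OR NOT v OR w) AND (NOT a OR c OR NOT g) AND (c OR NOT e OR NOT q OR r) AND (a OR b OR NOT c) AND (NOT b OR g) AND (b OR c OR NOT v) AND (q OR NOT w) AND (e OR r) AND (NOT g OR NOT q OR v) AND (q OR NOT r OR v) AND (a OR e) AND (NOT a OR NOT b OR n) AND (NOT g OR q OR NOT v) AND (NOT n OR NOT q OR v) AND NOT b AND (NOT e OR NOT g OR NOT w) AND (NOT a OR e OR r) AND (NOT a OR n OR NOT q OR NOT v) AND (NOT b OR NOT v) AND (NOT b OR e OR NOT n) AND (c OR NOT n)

a = True, g = False, r = False, e = True, q = True, c = True, n = False, w = False, b = False, v = False

Unit clause (NOT b) forces b = False.
In (b OR NOT w) only NOT w is left, so w = False.
Set a = True.
Set g = False.
  then (NOT a OR g OR NOT v) forces v = False.
  then (c OR v) forces c = True.
Set r = False.
  then (e OR r) forces e = True.
Set q = True.
  then (NOT n OR NOT q OR v) forces n = False.
All clauses satisfied.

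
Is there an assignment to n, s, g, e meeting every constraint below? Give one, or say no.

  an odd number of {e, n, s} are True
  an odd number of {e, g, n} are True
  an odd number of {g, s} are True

The formula is unsatisfiable.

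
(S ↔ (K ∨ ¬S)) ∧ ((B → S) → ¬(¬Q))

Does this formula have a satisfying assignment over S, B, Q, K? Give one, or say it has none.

S=T; B=T; Q=T; K=T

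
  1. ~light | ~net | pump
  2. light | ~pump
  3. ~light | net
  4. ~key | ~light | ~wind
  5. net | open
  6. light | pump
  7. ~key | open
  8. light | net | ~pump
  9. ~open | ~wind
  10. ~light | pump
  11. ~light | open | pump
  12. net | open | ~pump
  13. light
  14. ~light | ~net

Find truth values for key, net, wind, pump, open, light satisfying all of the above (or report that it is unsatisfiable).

Case light = True:
  (~light | net) forces net = True.
  Clause (~light | ~net) is falsified — contradiction.
Case light = False:
  Clause (light) is falsified — contradiction.
Both cases fail, so the formula is unsatisfiable.

Unsatisfiable — no assignment works.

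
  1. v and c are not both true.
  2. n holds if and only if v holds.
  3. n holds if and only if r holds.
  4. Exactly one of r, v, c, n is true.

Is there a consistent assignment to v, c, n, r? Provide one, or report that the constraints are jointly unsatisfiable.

v = False; c = True; n = False; r = False

  (1) v=F, c=T — not both ✓
  (2) n=F, v=F — same ✓
  (3) n=F, r=F — same ✓
  (4) {r, v, c, n}: 1 true — exactly one ✓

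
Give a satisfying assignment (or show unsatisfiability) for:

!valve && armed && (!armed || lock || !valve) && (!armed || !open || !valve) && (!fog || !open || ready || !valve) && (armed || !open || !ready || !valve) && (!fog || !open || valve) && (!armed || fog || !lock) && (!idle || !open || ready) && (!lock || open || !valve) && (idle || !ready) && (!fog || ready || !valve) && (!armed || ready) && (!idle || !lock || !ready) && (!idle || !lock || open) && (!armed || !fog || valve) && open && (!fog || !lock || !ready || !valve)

Unit clause (!valve) forces valve = False.
Unit clause (armed) forces armed = True.
In (!armed || ready) only ready is left, so ready = True.
In (!armed || !fog || valve) only !fog is left, so fog = False.
Unit clause (open) forces open = True.
In (!armed || fog || !lock) only !lock is left, so lock = False.
In (idle || !ready) only idle is left, so idle = True.
All clauses satisfied.

valve=F, ready=T, lock=F, open=T, idle=T, fog=F, armed=T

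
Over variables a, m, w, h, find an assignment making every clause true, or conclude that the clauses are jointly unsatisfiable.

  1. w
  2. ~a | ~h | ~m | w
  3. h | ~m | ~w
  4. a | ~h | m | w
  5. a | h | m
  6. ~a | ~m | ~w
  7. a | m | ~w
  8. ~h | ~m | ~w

a=T, m=F, w=T, h=F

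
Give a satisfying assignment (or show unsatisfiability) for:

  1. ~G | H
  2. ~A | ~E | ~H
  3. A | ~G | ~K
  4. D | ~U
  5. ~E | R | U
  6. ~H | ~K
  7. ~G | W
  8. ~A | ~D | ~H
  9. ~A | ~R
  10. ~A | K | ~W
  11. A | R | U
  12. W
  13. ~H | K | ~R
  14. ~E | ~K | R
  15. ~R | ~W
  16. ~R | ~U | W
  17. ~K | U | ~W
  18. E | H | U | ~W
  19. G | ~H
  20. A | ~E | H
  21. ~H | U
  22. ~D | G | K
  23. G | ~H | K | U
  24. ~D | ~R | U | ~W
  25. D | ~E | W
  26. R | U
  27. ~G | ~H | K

D = True, U = True, E = False, A = False, R = False, H = False, W = True, G = False, K = True

Unit clause (W) forces W = True.
In (~R | ~W) only ~R is left, so R = False.
In (R | U) only U is left, so U = True.
In (D | ~U) only D is left, so D = True.
Set E = False.
Set A = False.
Try H = True:
  (~H | ~K) forces K = False.
  (G | ~H) forces G = True.
  clause (~G | ~H | K) is falsified — backtrack.
So H = False.
  then (~G | H) forces G = False.
  then (~D | G | K) forces K = True.
All clauses satisfied.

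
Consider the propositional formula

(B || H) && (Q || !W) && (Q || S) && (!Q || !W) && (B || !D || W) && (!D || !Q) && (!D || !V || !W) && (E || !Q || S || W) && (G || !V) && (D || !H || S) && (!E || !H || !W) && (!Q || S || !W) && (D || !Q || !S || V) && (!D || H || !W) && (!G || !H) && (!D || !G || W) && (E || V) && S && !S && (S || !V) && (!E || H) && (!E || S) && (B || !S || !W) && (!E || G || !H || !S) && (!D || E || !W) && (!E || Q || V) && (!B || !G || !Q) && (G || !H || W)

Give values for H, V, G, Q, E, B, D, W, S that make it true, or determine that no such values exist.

Unsatisfiable

Case S = True:
  Clause (!S) is falsified — contradiction.
Case S = False:
  Clause (S) is falsified — contradiction.
Both cases fail, so the formula is unsatisfiable.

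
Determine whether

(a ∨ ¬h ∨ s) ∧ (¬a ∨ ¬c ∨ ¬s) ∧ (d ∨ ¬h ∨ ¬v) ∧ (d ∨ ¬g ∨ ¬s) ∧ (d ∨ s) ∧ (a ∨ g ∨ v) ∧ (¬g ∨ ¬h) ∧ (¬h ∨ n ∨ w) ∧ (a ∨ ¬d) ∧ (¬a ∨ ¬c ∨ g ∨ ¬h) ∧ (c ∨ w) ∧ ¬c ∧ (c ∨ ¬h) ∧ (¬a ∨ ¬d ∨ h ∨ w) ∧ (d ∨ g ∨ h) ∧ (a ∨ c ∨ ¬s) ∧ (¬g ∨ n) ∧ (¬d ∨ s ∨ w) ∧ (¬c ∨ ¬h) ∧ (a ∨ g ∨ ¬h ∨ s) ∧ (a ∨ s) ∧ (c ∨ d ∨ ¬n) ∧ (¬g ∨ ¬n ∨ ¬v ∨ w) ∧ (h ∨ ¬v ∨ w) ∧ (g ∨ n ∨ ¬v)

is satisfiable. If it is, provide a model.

Unit clause (¬c) forces c = False.
In (c ∨ ¬h) only ¬h is left, so h = False.
In (c ∨ w) only w is left, so w = True.
Set g = False.
  then (d ∨ g ∨ h) forces d = True.
  then (a ∨ ¬d) forces a = True.
Set s = True.
Set n = True.
Set v = True.
All clauses satisfied.

g = False, s = True, d = True, c = False, h = False, n = True, a = True, v = True, w = True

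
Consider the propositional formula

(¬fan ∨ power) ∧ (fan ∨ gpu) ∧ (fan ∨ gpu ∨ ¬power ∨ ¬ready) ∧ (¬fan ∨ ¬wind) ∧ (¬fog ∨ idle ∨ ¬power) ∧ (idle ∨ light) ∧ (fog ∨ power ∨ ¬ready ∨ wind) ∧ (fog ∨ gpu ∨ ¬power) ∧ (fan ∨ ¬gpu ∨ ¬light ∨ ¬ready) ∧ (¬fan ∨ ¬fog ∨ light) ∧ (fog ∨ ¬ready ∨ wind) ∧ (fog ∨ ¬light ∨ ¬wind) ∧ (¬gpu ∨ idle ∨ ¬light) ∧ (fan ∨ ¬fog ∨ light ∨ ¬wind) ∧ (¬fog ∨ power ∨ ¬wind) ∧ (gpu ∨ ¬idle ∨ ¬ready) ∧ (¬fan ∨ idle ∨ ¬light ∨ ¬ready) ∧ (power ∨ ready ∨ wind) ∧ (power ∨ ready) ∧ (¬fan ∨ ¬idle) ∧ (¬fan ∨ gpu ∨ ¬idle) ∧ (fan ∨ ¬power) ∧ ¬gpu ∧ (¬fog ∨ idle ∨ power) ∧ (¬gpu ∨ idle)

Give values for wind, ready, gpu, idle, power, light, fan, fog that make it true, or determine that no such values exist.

Case gpu = True:
  Clause (¬gpu) is falsified — contradiction.
Case gpu = False:
  (fan ∨ gpu) forces fan = True.
  (¬fan ∨ power) forces power = True.
  (¬fan ∨ ¬wind) forces wind = False.
  (fog ∨ gpu ∨ ¬power) forces fog = True.
  (¬fog ∨ idle ∨ ¬power) forces idle = True.
  Clause (¬fan ∨ ¬idle) is falsified — contradiction.
Both cases fail, so the formula is unsatisfiable.

Unsatisfiable — no assignment works.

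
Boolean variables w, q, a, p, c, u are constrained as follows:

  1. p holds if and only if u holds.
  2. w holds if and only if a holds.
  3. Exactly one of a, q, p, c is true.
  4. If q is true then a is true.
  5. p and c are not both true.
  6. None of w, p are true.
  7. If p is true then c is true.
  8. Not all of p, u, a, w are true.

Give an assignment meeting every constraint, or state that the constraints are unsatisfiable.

w=F, q=F, a=F, p=F, c=T, u=F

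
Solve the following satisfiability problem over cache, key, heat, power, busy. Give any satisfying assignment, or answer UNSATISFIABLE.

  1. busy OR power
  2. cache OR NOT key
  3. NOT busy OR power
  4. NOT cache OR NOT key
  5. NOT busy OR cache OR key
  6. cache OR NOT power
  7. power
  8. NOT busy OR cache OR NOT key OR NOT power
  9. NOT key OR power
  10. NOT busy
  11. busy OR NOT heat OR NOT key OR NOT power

Unit clause (power) forces power = True.
Unit clause (NOT busy) forces busy = False.
In (cache OR NOT power) only cache is left, so cache = True.
In (NOT cache OR NOT key) only NOT key is left, so key = False.
Set heat = False.
All clauses satisfied.

cache = True; key = False; heat = False; power = True; busy = False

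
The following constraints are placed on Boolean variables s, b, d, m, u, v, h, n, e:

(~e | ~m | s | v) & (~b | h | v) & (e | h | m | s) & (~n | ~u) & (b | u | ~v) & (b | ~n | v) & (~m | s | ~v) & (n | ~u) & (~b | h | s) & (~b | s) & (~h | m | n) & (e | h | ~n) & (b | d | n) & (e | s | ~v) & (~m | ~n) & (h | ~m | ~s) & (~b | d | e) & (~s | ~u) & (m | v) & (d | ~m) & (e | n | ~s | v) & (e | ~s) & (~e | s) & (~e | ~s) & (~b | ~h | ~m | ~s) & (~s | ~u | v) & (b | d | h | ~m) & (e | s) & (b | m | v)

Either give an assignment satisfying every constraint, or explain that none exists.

Case e = True:
  (~e | s) forces s = True.
  Clause (~e | ~s) is falsified — contradiction.
Case e = False:
  (e | ~s) forces s = False.
  Clause (e | s) is falsified — contradiction.
Both cases fail, so the formula is unsatisfiable.

The formula is unsatisfiable.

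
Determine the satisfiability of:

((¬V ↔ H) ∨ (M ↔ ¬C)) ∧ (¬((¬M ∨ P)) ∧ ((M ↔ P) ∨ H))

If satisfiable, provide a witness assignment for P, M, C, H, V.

P: False, M: True, C: False, H: True, V: True

  (¬V ↔ H) ∨ (M ↔ ¬C) = True
    ¬V ↔ H = False
      ¬V = False
    M ↔ ¬C = True
      ¬C = True
  ¬((¬M ∨ P)) ∧ ((M ↔ P) ∨ H) = True
    ¬((¬M ∨ P)) = True
      ¬M ∨ P = False
        ¬M = False
    (M ↔ P) ∨ H = True
      M ↔ P = False
Both conjuncts True, so the formula holds.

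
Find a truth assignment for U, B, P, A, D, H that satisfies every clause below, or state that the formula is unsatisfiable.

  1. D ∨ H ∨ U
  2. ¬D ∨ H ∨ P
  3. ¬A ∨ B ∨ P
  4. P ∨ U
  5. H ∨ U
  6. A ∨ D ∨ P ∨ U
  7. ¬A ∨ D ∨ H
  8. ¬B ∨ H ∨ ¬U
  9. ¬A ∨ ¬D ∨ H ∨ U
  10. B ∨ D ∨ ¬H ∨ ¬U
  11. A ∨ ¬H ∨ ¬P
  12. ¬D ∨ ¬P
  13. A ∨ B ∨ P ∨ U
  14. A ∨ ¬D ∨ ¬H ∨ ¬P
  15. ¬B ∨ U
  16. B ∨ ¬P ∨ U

Set U = True.
Set B = True.
  then (¬B ∨ H ∨ ¬U) forces H = True.
Set P = False.
Set A = True.
Set D = True.
All clauses satisfied.

U: True, B: True, P: False, A: True, D: True, H: True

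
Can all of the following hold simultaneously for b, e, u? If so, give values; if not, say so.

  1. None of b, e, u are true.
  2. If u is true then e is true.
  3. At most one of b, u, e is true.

b=F, e=F, u=F

  (1) {b, e, u}: 0 true — none ✓
  (2) u=F ⇒ e: vacuous ✓
  (3) {b, u, e}: 0 true — at most one ✓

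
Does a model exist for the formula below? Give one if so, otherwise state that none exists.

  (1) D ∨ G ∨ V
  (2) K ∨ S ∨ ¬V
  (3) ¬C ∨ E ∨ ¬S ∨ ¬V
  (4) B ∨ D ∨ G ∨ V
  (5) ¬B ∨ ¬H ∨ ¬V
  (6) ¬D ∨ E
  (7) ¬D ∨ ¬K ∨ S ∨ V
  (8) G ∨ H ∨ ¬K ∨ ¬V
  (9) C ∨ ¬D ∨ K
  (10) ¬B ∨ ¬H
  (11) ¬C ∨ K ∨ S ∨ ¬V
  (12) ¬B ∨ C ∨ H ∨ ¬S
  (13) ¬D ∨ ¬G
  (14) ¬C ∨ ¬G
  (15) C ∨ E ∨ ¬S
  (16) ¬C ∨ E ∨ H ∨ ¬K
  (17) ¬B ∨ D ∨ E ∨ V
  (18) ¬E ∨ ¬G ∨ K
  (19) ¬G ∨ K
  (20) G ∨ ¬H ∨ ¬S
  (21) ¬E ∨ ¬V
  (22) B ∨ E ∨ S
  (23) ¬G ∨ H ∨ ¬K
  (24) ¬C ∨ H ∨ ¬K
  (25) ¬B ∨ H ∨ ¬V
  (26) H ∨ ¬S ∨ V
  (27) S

Unit clause (S) forces S = True.
Set V = False.
  then (H ∨ ¬S ∨ V) forces H = True.
  then (¬B ∨ ¬H) forces B = False.
  then (G ∨ ¬H ∨ ¬S) forces G = True.
  then (¬D ∨ ¬G) forces D = False.
  then (¬C ∨ ¬G) forces C = False.
  then (C ∨ E ∨ ¬S) forces E = True.
  then (¬E ∨ ¬G ∨ K) forces K = True.
All clauses satisfied.

V = False; G = True; S = True; D = False; H = True; B = False; E = True; C = False; K = True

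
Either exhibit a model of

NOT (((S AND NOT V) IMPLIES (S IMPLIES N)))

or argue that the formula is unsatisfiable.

V: False, N: False, S: True

  NOT (((S AND NOT V) IMPLIES (S IMPLIES N))) = True
    (S AND NOT V) IMPLIES (S IMPLIES N) = False
      S AND NOT V = True
        NOT V = True
      S IMPLIES N = False
The formula evaluates to True.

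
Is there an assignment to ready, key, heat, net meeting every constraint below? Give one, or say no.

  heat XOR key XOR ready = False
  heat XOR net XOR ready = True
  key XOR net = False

Unsatisfiable — no assignment works.

Adding constraints 1, 2, 3 mod 2: every variable appears an even number of times on the left, so the left side is 0.
But the right sides sum to 1 (mod 2). 0 ≠ 1 — the system is inconsistent.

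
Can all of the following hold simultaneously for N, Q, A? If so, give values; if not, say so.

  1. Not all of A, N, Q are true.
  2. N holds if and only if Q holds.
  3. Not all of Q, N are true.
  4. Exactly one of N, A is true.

N=F, Q=F, A=T

  (1) {A, N, Q}: 1/3 true — not all ✓
  (2) N=F, Q=F — same ✓
  (3) {Q, N}: 0/2 true — not all ✓
  (4) {N, A}: 1 true — exactly one ✓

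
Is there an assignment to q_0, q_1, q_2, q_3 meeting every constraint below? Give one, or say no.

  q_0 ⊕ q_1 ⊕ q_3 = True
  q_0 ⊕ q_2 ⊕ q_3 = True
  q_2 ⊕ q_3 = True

q_0 = False; q_1 = False; q_2 = False; q_3 = True

q_0 ⊕ q_1 ⊕ q_3 = F ⊕ F ⊕ T = True ✓
q_0 ⊕ q_2 ⊕ q_3 = F ⊕ F ⊕ T = True ✓
q_2 ⊕ q_3 = F ⊕ T = True ✓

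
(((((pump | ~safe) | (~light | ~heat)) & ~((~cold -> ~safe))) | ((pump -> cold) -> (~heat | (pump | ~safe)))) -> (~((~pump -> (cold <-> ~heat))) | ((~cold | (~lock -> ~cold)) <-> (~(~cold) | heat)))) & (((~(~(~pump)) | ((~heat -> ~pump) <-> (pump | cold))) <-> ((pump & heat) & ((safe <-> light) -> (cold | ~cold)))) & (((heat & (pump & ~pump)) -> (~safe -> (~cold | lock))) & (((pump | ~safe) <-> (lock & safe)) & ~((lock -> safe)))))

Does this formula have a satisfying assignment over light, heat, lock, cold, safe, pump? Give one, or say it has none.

Case safe = True: the conjunct ~((lock -> safe)) becomes ~((lock -> True)) = False.
Case safe = False: the conjunct (pump | ~safe) <-> (lock & safe) becomes (pump | True) <-> (lock & False) = False.
Both cases fail — unsatisfiable.

Unsatisfiable — no assignment works.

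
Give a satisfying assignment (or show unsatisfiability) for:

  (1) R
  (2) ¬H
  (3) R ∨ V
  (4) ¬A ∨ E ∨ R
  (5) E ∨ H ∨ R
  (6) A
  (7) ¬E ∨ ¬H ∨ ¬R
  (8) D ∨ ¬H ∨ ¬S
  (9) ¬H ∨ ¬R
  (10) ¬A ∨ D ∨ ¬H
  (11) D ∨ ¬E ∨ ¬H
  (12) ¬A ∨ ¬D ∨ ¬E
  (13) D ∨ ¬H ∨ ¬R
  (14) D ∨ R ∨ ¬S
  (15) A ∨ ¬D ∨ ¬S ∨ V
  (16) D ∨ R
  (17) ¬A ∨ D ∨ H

H: False, E: False, V: True, A: True, S: False, R: True, D: True

Unit clause (R) forces R = True.
Unit clause (¬H) forces H = False.
Unit clause (A) forces A = True.
In (¬A ∨ D ∨ H) only D is left, so D = True.
In (¬A ∨ ¬D ∨ ¬E) only ¬E is left, so E = False.
Set V = True.
Set S = False.
All clauses satisfied.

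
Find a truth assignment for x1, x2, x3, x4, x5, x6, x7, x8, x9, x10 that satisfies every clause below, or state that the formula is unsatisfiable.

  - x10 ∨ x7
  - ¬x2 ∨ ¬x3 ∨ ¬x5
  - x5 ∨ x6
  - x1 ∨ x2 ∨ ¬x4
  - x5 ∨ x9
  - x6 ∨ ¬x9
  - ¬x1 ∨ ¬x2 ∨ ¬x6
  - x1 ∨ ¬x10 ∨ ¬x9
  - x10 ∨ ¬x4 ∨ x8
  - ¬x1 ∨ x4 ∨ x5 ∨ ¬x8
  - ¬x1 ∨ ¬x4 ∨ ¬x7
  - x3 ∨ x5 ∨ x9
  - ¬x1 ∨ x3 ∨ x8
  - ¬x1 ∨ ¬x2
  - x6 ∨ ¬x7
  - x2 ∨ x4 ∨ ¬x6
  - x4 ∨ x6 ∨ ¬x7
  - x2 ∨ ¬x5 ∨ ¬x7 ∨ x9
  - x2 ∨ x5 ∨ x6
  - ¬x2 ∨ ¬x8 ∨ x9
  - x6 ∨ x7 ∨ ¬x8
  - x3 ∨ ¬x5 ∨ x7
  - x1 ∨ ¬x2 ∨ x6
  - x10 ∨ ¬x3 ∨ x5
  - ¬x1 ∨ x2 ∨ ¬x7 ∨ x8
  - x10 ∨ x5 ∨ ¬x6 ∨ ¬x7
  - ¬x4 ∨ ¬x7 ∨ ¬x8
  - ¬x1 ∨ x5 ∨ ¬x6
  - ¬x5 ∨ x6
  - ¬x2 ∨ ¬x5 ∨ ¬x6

Set x1 = True.
  then (¬x1 ∨ ¬x2) forces x2 = False.
Set x3 = True.
Set x4 = True.
  then (¬x1 ∨ ¬x4 ∨ ¬x7) forces x7 = False.
  then (x10 ∨ x7) forces x10 = True.
Try x5 = False:
  (x5 ∨ x6) forces x6 = True.
  clause (¬x1 ∨ x5 ∨ ¬x6) is falsified — backtrack.
So x5 = True.
  then (¬x5 ∨ x6) forces x6 = True.
Set x8 = True.
Set x9 = True.
All clauses satisfied.

x1: True, x2: False, x3: True, x4: True, x5: True, x6: True, x7: False, x8: True, x9: True, x10: True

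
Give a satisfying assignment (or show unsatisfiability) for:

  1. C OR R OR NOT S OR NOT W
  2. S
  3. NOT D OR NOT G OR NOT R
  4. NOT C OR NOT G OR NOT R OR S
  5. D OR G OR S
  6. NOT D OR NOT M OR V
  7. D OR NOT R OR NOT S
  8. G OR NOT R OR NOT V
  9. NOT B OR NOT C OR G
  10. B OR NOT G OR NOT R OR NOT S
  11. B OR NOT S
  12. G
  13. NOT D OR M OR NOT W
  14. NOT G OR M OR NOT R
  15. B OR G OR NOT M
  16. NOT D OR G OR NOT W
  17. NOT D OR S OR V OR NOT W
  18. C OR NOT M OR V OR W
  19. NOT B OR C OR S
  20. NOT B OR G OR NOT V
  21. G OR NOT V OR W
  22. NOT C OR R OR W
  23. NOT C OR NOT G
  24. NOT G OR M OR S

Unit clause (S) forces S = True.
In (B OR NOT S) only B is left, so B = True.
Unit clause (G) forces G = True.
In (NOT C OR NOT G) only NOT C is left, so C = False.
Try W = True:
  (C OR R OR NOT S OR NOT W) forces R = True.
  (NOT D OR NOT G OR NOT R) forces D = False.
  clause (D OR NOT R OR NOT S) is falsified — backtrack.
So W = False.
Set R = False.
Set D = False.
Set V = True.
Set M = True.
All clauses satisfied.

W = False; R = False; D = False; C = False; V = True; B = True; M = True; G = True; S = True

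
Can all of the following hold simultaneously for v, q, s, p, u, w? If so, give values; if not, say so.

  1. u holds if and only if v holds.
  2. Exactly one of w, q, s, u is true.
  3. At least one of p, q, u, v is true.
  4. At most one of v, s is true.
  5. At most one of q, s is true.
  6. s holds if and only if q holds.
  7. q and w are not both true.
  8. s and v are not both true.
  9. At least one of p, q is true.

v: True; q: False; s: False; p: True; u: True; w: False

  (1) u=T, v=T — same ✓
  (2) {w, q, s, u}: 1 true — exactly one ✓
  (3) {p, q, u, v}: 3 true — at least one ✓
  (4) {v, s}: 1 true — at most one ✓
  (5) {q, s}: 0 true — at most one ✓
  (6) s=F, q=F — same ✓
  (7) q=F, w=F — not both ✓
  (8) s=F, v=T — not both ✓
  (9) {p, q}: 1 true — at least one ✓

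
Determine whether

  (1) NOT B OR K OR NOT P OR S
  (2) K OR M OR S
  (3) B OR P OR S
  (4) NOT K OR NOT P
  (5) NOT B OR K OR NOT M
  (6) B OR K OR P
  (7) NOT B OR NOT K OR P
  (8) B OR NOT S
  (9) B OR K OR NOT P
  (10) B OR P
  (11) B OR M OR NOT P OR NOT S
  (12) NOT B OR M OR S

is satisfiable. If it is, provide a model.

B = True; P = True; K = False; M = False; S = True

Set B = True.
Set P = True.
  then (NOT K OR NOT P) forces K = False.
  then (NOT B OR K OR NOT M) forces M = False.
  then (NOT B OR M OR S) forces S = True.
All clauses satisfied.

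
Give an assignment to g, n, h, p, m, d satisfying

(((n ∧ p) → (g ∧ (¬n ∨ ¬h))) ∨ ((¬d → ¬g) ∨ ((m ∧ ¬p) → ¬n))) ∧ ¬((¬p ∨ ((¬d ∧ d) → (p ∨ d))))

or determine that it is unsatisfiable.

No satisfying assignment exists.

The conjunct ¬((¬p ∨ ((¬d ∧ d) → (p ∨ d)))) is unsatisfiable on its own:
  p=F, d=F: evaluates to False.
  p=F, d=T: evaluates to False.
  p=T, d=F: evaluates to False.
  p=T, d=T: evaluates to False.
So the whole conjunction is unsatisfiable.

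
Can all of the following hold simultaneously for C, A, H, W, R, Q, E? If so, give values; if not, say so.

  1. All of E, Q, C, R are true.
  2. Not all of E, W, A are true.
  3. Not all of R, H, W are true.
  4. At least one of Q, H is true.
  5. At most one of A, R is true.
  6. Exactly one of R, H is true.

C = True; A = False; H = False; W = False; R = True; Q = True; E = True

  (1) {E, Q, C, R}: all 4 true ✓
  (2) {E, W, A}: 1/3 true — not all ✓
  (3) {R, H, W}: 1/3 true — not all ✓
  (4) {Q, H}: 1 true — at least one ✓
  (5) {A, R}: 1 true — at most one ✓
  (6) {R, H}: 1 true — exactly one ✓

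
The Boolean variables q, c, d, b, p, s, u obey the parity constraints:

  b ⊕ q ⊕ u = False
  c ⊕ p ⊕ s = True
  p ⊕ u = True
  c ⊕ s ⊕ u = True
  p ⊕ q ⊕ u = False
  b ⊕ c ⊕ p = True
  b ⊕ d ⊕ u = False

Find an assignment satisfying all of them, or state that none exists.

The formula is unsatisfiable.

Adding constraints 2, 3, 4 mod 2: every variable appears an even number of times on the left, so the left side is 0.
But the right sides sum to 1 (mod 2). 0 ≠ 1 — the system is inconsistent.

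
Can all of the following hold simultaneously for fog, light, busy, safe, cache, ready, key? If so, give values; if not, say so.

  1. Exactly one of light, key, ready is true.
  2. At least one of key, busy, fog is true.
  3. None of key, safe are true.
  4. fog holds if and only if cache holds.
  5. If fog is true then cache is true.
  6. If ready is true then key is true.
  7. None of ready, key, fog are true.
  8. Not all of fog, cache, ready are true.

fog=F; light=T; busy=T; safe=F; cache=F; ready=F; key=F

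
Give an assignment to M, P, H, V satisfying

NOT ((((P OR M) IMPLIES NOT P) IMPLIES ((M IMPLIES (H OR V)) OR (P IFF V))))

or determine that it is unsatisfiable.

Case P = True: the formula becomes NOT ((False IMPLIES ((M IMPLIES (H OR V)) OR V))) = False.
Case P = False: the formula simplifies to NOT (((M IMPLIES (H OR V)) OR NOT V)).
  V = True: this becomes NOT ((True OR False)) = False.
  V = False: this becomes NOT (((M IMPLIES H) OR True)) = False.
Both cases fail — unsatisfiable.

Unsatisfiable — no assignment works.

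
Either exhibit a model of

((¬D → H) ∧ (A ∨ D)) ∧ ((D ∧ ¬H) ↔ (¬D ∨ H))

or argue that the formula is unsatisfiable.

The formula is unsatisfiable.

The conjunct (D ∧ ¬H) ↔ (¬D ∨ H) is unsatisfiable on its own:
  H=F, D=F: evaluates to False.
  H=F, D=T: evaluates to False.
  H=T, D=F: evaluates to False.
  H=T, D=T: evaluates to False.
So the whole conjunction is unsatisfiable.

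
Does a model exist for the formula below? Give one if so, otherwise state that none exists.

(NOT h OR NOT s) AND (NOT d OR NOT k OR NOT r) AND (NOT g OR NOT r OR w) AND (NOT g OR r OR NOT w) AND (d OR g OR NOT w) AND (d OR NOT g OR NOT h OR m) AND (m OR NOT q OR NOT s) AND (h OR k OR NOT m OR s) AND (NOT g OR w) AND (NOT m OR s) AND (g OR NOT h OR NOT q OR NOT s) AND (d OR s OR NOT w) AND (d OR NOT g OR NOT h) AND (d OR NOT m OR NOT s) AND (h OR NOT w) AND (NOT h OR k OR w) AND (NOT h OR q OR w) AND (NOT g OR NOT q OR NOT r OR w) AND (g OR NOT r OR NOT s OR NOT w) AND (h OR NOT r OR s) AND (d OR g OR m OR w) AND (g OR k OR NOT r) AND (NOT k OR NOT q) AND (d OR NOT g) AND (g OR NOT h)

k = False, m = True, q = True, h = False, r = False, d = True, w = False, s = True, g = False

Set k = False.
Set m = True.
  then (NOT m OR s) forces s = True.
  then (d OR NOT m OR NOT s) forces d = True.
  then (NOT h OR NOT s) forces h = False.
  then (h OR NOT w) forces w = False.
  then (NOT g OR w) forces g = False.
  then (g OR k OR NOT r) forces r = False.
Set q = True.
All clauses satisfied.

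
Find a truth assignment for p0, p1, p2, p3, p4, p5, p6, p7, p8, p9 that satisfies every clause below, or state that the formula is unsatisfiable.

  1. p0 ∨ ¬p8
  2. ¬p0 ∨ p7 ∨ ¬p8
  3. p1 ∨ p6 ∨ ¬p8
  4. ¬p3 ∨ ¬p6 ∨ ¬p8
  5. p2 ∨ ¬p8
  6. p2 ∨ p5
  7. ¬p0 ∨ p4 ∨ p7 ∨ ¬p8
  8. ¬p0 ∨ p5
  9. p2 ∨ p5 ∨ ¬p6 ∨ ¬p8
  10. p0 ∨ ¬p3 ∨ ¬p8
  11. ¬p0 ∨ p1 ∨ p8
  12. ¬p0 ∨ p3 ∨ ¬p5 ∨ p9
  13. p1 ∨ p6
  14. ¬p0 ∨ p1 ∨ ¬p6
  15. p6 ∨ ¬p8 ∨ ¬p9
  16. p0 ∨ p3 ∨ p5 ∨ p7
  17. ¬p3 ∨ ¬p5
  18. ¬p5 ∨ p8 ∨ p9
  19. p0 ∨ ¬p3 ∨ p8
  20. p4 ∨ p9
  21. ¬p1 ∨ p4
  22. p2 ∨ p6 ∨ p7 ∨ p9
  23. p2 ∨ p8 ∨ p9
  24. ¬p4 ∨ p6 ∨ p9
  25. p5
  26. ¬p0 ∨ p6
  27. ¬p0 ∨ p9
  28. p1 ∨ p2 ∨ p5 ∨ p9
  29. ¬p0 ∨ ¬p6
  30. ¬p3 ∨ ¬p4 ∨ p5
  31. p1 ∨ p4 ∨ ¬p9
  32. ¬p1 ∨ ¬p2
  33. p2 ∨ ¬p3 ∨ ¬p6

Unit clause (p5) forces p5 = True.
In (¬p3 ∨ ¬p5) only ¬p3 is left, so p3 = False.
Set p0 = False.
  then (p0 ∨ ¬p8) forces p8 = False.
  then (¬p5 ∨ p8 ∨ p9) forces p9 = True.
Set p1 = False.
  then (p1 ∨ p6) forces p6 = True.
  then (p1 ∨ p4 ∨ ¬p9) forces p4 = True.
Set p2 = False.
Set p7 = False.
All clauses satisfied.

p0 = False, p1 = False, p2 = False, p3 = False, p4 = True, p5 = True, p6 = True, p7 = False, p8 = False, p9 = True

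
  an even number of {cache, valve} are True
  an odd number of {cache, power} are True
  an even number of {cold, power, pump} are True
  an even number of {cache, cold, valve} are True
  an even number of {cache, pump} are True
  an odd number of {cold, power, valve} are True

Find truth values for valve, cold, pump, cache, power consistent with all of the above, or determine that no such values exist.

Unsatisfiable

Adding constraints 1, 2, 3, 4, 5 mod 2: every variable appears an even number of times on the left, so the left side is 0.
But the right sides sum to 1 (mod 2). 0 ≠ 1 — the system is inconsistent.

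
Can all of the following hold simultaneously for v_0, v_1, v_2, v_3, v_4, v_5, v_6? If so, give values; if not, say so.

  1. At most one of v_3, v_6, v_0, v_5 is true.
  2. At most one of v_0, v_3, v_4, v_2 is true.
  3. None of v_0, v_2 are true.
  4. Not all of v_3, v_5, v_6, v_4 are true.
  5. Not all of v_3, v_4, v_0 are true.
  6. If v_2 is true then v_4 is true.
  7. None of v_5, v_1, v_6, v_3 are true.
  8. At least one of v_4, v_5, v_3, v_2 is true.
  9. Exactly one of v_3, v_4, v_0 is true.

v_0 = False, v_1 = False, v_2 = False, v_3 = False, v_4 = True, v_5 = False, v_6 = False

  (1) {v_3, v_6, v_0, v_5}: 0 true — at most one ✓
  (2) {v_0, v_3, v_4, v_2}: 1 true — at most one ✓
  (3) {v_0, v_2}: 0 true — none ✓
  (4) {v_3, v_5, v_6, v_4}: 1/4 true — not all ✓
  (5) {v_3, v_4, v_0}: 1/3 true — not all ✓
  (6) v_2=F ⇒ v_4: vacuous ✓
  (7) {v_5, v_1, v_6, v_3}: 0 true — none ✓
  (8) {v_4, v_5, v_3, v_2}: 1 true — at least one ✓
  (9) {v_3, v_4, v_0}: 1 true — exactly one ✓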